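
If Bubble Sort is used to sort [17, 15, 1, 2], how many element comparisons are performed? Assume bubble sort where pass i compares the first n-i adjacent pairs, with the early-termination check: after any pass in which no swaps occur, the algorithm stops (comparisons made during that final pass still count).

Pass 1: compare adjacent pairs (0,1)..(2,3) = 3 comparison(s), 3 swap(s) -> [15, 1, 2, 17]
Pass 2: compare adjacent pairs (0,1)..(1,2) = 2 comparison(s), 2 swap(s) -> [1, 2, 15, 17]
Pass 3: compare adjacent pairs (0,1)..(0,1) = 1 comparison(s), 0 swap(s) -> [1, 2, 15, 17]
No swaps in this pass, so bubble sort stops here.
Total comparisons: 3 + 2 + 1 = 6


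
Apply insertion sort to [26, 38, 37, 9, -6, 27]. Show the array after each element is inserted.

First element 26 is already 'sorted'
Insert 38: shifted 0 elements -> [26, 38, 37, 9, -6, 27]
Insert 37: shifted 1 elements -> [26, 37, 38, 9, -6, 27]
Insert 9: shifted 3 elements -> [9, 26, 37, 38, -6, 27]
Insert -6: shifted 4 elements -> [-6, 9, 26, 37, 38, 27]
Insert 27: shifted 2 elements -> [-6, 9, 26, 27, 37, 38]


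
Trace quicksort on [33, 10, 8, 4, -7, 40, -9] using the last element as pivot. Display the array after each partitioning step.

Partition 1: pivot=-9 at index 0 -> [-9, 10, 8, 4, -7, 40, 33]
Partition 2: pivot=33 at index 5 -> [-9, 10, 8, 4, -7, 33, 40]
Partition 3: pivot=-7 at index 1 -> [-9, -7, 8, 4, 10, 33, 40]
Partition 4: pivot=10 at index 4 -> [-9, -7, 8, 4, 10, 33, 40]
Partition 5: pivot=4 at index 2 -> [-9, -7, 4, 8, 10, 33, 40]


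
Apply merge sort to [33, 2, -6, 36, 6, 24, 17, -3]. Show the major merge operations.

Divide and conquer:
  Merge [33] + [2] -> [2, 33]
  Merge [-6] + [36] -> [-6, 36]
  Merge [2, 33] + [-6, 36] -> [-6, 2, 33, 36]
  Merge [6] + [24] -> [6, 24]
  Merge [17] + [-3] -> [-3, 17]
  Merge [6, 24] + [-3, 17] -> [-3, 6, 17, 24]
  Merge [-6, 2, 33, 36] + [-3, 6, 17, 24] -> [-6, -3, 2, 6, 17, 24, 33, 36]


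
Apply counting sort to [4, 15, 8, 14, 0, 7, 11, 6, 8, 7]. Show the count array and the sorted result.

Count array: [1, 0, 0, 0, 1, 0, 1, 2, 2, 0, 0, 1, 0, 0, 1, 1]
(count[i] = number of elements equal to i)
Cumulative count: [1, 1, 1, 1, 2, 2, 3, 5, 7, 7, 7, 8, 8, 8, 9, 10]
Sorted: [0, 4, 6, 7, 7, 8, 8, 11, 14, 15]


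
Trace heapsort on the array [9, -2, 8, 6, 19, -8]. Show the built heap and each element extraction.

Build heap: [19, 9, 8, 6, -2, -8]
Extract 19: [9, 6, 8, -8, -2, 19]
Extract 9: [8, 6, -2, -8, 9, 19]
Extract 8: [6, -8, -2, 8, 9, 19]
Extract 6: [-2, -8, 6, 8, 9, 19]
Extract -2: [-8, -2, 6, 8, 9, 19]


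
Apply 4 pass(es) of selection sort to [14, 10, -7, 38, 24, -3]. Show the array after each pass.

Pass 1: Select minimum -7 at index 2, swap -> [-7, 10, 14, 38, 24, -3]
Pass 2: Select minimum -3 at index 5, swap -> [-7, -3, 14, 38, 24, 10]
Pass 3: Select minimum 10 at index 5, swap -> [-7, -3, 10, 38, 24, 14]
Pass 4: Select minimum 14 at index 5, swap -> [-7, -3, 10, 14, 24, 38]


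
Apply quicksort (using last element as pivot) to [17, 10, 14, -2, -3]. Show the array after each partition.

Partition 1: pivot=-3 at index 0 -> [-3, 10, 14, -2, 17]
Partition 2: pivot=17 at index 4 -> [-3, 10, 14, -2, 17]
Partition 3: pivot=-2 at index 1 -> [-3, -2, 14, 10, 17]
Partition 4: pivot=10 at index 2 -> [-3, -2, 10, 14, 17]


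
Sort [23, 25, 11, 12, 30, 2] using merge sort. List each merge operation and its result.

Divide and conquer:
  Merge [25] + [11] -> [11, 25]
  Merge [23] + [11, 25] -> [11, 23, 25]
  Merge [30] + [2] -> [2, 30]
  Merge [12] + [2, 30] -> [2, 12, 30]
  Merge [11, 23, 25] + [2, 12, 30] -> [2, 11, 12, 23, 25, 30]


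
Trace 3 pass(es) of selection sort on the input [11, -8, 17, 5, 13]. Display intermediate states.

Pass 1: Select minimum -8 at index 1, swap -> [-8, 11, 17, 5, 13]
Pass 2: Select minimum 5 at index 3, swap -> [-8, 5, 17, 11, 13]
Pass 3: Select minimum 11 at index 3, swap -> [-8, 5, 11, 17, 13]


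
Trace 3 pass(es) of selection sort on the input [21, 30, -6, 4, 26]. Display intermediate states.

Pass 1: Select minimum -6 at index 2, swap -> [-6, 30, 21, 4, 26]
Pass 2: Select minimum 4 at index 3, swap -> [-6, 4, 21, 30, 26]
Pass 3: Select minimum 21 at index 2, swap -> [-6, 4, 21, 30, 26]


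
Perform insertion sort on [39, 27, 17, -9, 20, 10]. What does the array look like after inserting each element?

First element 39 is already 'sorted'
Insert 27: shifted 1 elements -> [27, 39, 17, -9, 20, 10]
Insert 17: shifted 2 elements -> [17, 27, 39, -9, 20, 10]
Insert -9: shifted 3 elements -> [-9, 17, 27, 39, 20, 10]
Insert 20: shifted 2 elements -> [-9, 17, 20, 27, 39, 10]
Insert 10: shifted 4 elements -> [-9, 10, 17, 20, 27, 39]


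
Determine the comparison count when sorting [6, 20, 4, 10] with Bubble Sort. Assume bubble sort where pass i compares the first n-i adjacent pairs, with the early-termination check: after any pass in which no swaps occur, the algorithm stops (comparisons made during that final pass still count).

Pass 1: compare adjacent pairs (0,1)..(2,3) = 3 comparison(s), 2 swap(s) -> [6, 4, 10, 20]
Pass 2: compare adjacent pairs (0,1)..(1,2) = 2 comparison(s), 1 swap(s) -> [4, 6, 10, 20]
Pass 3: compare adjacent pairs (0,1)..(0,1) = 1 comparison(s), 0 swap(s) -> [4, 6, 10, 20]
No swaps in this pass, so bubble sort stops here.
Total comparisons: 3 + 2 + 1 = 6


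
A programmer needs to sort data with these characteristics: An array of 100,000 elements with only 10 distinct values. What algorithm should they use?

Best choice: 3-way quicksort or Counting sort
Reason: 3-way (Dutch national flag) partitioning groups every copy of the pivot together, so with only d=10 distinct keys quicksort finishes in O(n log d) expected time, which is effectively linear; counting sort runs in O(n + k) where k is the size of the key range (not the number of distinct values), so it is linear when the 10 values are integers drawn from a small known range


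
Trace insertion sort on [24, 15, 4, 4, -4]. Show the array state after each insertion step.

First element 24 is already 'sorted'
Insert 15: shifted 1 elements -> [15, 24, 4, 4, -4]
Insert 4: shifted 2 elements -> [4, 15, 24, 4, -4]
Insert 4: shifted 2 elements -> [4, 4, 15, 24, -4]
Insert -4: shifted 4 elements -> [-4, 4, 4, 15, 24]


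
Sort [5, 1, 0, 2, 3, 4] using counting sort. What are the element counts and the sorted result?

Count array: [1, 1, 1, 1, 1, 1]
(count[i] = number of elements equal to i)
Cumulative count: [1, 2, 3, 4, 5, 6]
Sorted: [0, 1, 2, 3, 4, 5]


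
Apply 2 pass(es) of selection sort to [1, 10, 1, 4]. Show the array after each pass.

Pass 1: Select minimum 1 at index 0, swap -> [1, 10, 1, 4]
Pass 2: Select minimum 1 at index 2, swap -> [1, 1, 10, 4]


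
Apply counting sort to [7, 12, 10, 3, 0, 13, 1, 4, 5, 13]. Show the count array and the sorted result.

Count array: [1, 1, 0, 1, 1, 1, 0, 1, 0, 0, 1, 0, 1, 2]
(count[i] = number of elements equal to i)
Cumulative count: [1, 2, 2, 3, 4, 5, 5, 6, 6, 6, 7, 7, 8, 10]
Sorted: [0, 1, 3, 4, 5, 7, 10, 12, 13, 13]


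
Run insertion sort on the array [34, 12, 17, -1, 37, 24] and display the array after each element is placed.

First element 34 is already 'sorted'
Insert 12: shifted 1 elements -> [12, 34, 17, -1, 37, 24]
Insert 17: shifted 1 elements -> [12, 17, 34, -1, 37, 24]
Insert -1: shifted 3 elements -> [-1, 12, 17, 34, 37, 24]
Insert 37: shifted 0 elements -> [-1, 12, 17, 34, 37, 24]
Insert 24: shifted 2 elements -> [-1, 12, 17, 24, 34, 37]


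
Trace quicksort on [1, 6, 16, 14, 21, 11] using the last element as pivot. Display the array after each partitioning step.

Partition 1: pivot=11 at index 2 -> [1, 6, 11, 14, 21, 16]
Partition 2: pivot=6 at index 1 -> [1, 6, 11, 14, 21, 16]
Partition 3: pivot=16 at index 4 -> [1, 6, 11, 14, 16, 21]


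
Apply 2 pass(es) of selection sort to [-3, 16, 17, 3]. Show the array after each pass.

Pass 1: Select minimum -3 at index 0, swap -> [-3, 16, 17, 3]
Pass 2: Select minimum 3 at index 3, swap -> [-3, 3, 17, 16]


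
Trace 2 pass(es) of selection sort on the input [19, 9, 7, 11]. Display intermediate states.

Pass 1: Select minimum 7 at index 2, swap -> [7, 9, 19, 11]
Pass 2: Select minimum 9 at index 1, swap -> [7, 9, 19, 11]


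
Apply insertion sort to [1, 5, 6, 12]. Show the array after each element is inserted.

First element 1 is already 'sorted'
Insert 5: shifted 0 elements -> [1, 5, 6, 12]
Insert 6: shifted 0 elements -> [1, 5, 6, 12]
Insert 12: shifted 0 elements -> [1, 5, 6, 12]


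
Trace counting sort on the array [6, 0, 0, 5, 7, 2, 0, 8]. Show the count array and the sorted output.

Count array: [3, 0, 1, 0, 0, 1, 1, 1, 1]
(count[i] = number of elements equal to i)
Cumulative count: [3, 3, 4, 4, 4, 5, 6, 7, 8]
Sorted: [0, 0, 0, 2, 5, 6, 7, 8]


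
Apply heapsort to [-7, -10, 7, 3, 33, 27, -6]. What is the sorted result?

Build heap: [33, 3, 27, -7, -10, 7, -6]
Extract 33: [27, 3, 7, -7, -10, -6, 33]
Extract 27: [7, 3, -6, -7, -10, 27, 33]
Extract 7: [3, -7, -6, -10, 7, 27, 33]
Extract 3: [-6, -7, -10, 3, 7, 27, 33]
Extract -6: [-7, -10, -6, 3, 7, 27, 33]
Extract -7: [-10, -7, -6, 3, 7, 27, 33]


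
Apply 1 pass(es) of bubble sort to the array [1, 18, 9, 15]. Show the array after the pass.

After pass 1: [1, 9, 15, 18] (2 swaps)
Total swaps: 2


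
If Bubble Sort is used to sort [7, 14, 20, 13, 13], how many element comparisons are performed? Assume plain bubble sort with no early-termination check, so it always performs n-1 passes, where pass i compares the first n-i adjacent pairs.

Pass 1: compare adjacent pairs (0,1)..(3,4) = 4 comparison(s), 2 swap(s) -> [7, 14, 13, 13, 20]
Pass 2: compare adjacent pairs (0,1)..(2,3) = 3 comparison(s), 2 swap(s) -> [7, 13, 13, 14, 20]
Pass 3: compare adjacent pairs (0,1)..(1,2) = 2 comparison(s), 0 swap(s) -> [7, 13, 13, 14, 20]
Pass 4: compare adjacent pairs (0,1)..(0,1) = 1 comparison(s), 0 swap(s) -> [7, 13, 13, 14, 20]
Total comparisons: 4 + 3 + 2 + 1 = 10


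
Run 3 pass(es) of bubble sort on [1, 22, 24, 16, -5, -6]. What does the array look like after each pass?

After pass 1: [1, 22, 16, -5, -6, 24] (3 swaps)
After pass 2: [1, 16, -5, -6, 22, 24] (3 swaps)
After pass 3: [1, -5, -6, 16, 22, 24] (2 swaps)
Total swaps: 8


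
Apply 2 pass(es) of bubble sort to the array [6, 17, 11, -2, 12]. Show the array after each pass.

After pass 1: [6, 11, -2, 12, 17] (3 swaps)
After pass 2: [6, -2, 11, 12, 17] (1 swaps)
Total swaps: 4


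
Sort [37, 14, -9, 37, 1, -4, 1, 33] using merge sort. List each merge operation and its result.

Divide and conquer:
  Merge [37] + [14] -> [14, 37]
  Merge [-9] + [37] -> [-9, 37]
  Merge [14, 37] + [-9, 37] -> [-9, 14, 37, 37]
  Merge [1] + [-4] -> [-4, 1]
  Merge [1] + [33] -> [1, 33]
  Merge [-4, 1] + [1, 33] -> [-4, 1, 1, 33]
  Merge [-9, 14, 37, 37] + [-4, 1, 1, 33] -> [-9, -4, 1, 1, 14, 33, 37, 37]


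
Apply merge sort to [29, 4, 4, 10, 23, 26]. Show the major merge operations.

Divide and conquer:
  Merge [4] + [4] -> [4, 4]
  Merge [29] + [4, 4] -> [4, 4, 29]
  Merge [23] + [26] -> [23, 26]
  Merge [10] + [23, 26] -> [10, 23, 26]
  Merge [4, 4, 29] + [10, 23, 26] -> [4, 4, 10, 23, 26, 29]


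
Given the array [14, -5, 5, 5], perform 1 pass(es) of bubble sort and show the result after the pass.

After pass 1: [-5, 5, 5, 14] (3 swaps)
Total swaps: 3


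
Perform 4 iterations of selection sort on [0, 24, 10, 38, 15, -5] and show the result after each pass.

Pass 1: Select minimum -5 at index 5, swap -> [-5, 24, 10, 38, 15, 0]
Pass 2: Select minimum 0 at index 5, swap -> [-5, 0, 10, 38, 15, 24]
Pass 3: Select minimum 10 at index 2, swap -> [-5, 0, 10, 38, 15, 24]
Pass 4: Select minimum 15 at index 4, swap -> [-5, 0, 10, 15, 38, 24]


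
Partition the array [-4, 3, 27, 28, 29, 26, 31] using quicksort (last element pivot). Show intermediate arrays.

Partition 1: pivot=31 at index 6 -> [-4, 3, 27, 28, 29, 26, 31]
Partition 2: pivot=26 at index 2 -> [-4, 3, 26, 28, 29, 27, 31]
Partition 3: pivot=3 at index 1 -> [-4, 3, 26, 28, 29, 27, 31]
Partition 4: pivot=27 at index 3 -> [-4, 3, 26, 27, 29, 28, 31]
Partition 5: pivot=28 at index 4 -> [-4, 3, 26, 27, 28, 29, 31]


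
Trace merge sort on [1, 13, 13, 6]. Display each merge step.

Divide and conquer:
  Merge [1] + [13] -> [1, 13]
  Merge [13] + [6] -> [6, 13]
  Merge [1, 13] + [6, 13] -> [1, 6, 13, 13]


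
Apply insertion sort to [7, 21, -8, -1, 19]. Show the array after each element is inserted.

First element 7 is already 'sorted'
Insert 21: shifted 0 elements -> [7, 21, -8, -1, 19]
Insert -8: shifted 2 elements -> [-8, 7, 21, -1, 19]
Insert -1: shifted 2 elements -> [-8, -1, 7, 21, 19]
Insert 19: shifted 1 elements -> [-8, -1, 7, 19, 21]


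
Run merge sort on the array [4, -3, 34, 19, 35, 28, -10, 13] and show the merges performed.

Divide and conquer:
  Merge [4] + [-3] -> [-3, 4]
  Merge [34] + [19] -> [19, 34]
  Merge [-3, 4] + [19, 34] -> [-3, 4, 19, 34]
  Merge [35] + [28] -> [28, 35]
  Merge [-10] + [13] -> [-10, 13]
  Merge [28, 35] + [-10, 13] -> [-10, 13, 28, 35]
  Merge [-3, 4, 19, 34] + [-10, 13, 28, 35] -> [-10, -3, 4, 13, 19, 28, 34, 35]


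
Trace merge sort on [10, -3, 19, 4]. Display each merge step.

Divide and conquer:
  Merge [10] + [-3] -> [-3, 10]
  Merge [19] + [4] -> [4, 19]
  Merge [-3, 10] + [4, 19] -> [-3, 4, 10, 19]


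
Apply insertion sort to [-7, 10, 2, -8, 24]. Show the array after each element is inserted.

First element -7 is already 'sorted'
Insert 10: shifted 0 elements -> [-7, 10, 2, -8, 24]
Insert 2: shifted 1 elements -> [-7, 2, 10, -8, 24]
Insert -8: shifted 3 elements -> [-8, -7, 2, 10, 24]
Insert 24: shifted 0 elements -> [-8, -7, 2, 10, 24]


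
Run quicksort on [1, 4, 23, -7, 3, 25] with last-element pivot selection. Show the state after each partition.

Partition 1: pivot=25 at index 5 -> [1, 4, 23, -7, 3, 25]
Partition 2: pivot=3 at index 2 -> [1, -7, 3, 4, 23, 25]
Partition 3: pivot=-7 at index 0 -> [-7, 1, 3, 4, 23, 25]
Partition 4: pivot=23 at index 4 -> [-7, 1, 3, 4, 23, 25]


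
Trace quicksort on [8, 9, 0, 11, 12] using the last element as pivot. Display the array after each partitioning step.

Partition 1: pivot=12 at index 4 -> [8, 9, 0, 11, 12]
Partition 2: pivot=11 at index 3 -> [8, 9, 0, 11, 12]
Partition 3: pivot=0 at index 0 -> [0, 9, 8, 11, 12]
Partition 4: pivot=8 at index 1 -> [0, 8, 9, 11, 12]


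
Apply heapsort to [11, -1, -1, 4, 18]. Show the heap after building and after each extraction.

Build heap: [18, 11, -1, 4, -1]
Extract 18: [11, 4, -1, -1, 18]
Extract 11: [4, -1, -1, 11, 18]
Extract 4: [-1, -1, 4, 11, 18]
Extract -1: [-1, -1, 4, 11, 18]


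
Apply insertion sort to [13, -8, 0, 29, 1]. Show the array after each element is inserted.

First element 13 is already 'sorted'
Insert -8: shifted 1 elements -> [-8, 13, 0, 29, 1]
Insert 0: shifted 1 elements -> [-8, 0, 13, 29, 1]
Insert 29: shifted 0 elements -> [-8, 0, 13, 29, 1]
Insert 1: shifted 2 elements -> [-8, 0, 1, 13, 29]


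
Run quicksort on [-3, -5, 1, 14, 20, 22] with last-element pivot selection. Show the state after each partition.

Partition 1: pivot=22 at index 5 -> [-3, -5, 1, 14, 20, 22]
Partition 2: pivot=20 at index 4 -> [-3, -5, 1, 14, 20, 22]
Partition 3: pivot=14 at index 3 -> [-3, -5, 1, 14, 20, 22]
Partition 4: pivot=1 at index 2 -> [-3, -5, 1, 14, 20, 22]
Partition 5: pivot=-5 at index 0 -> [-5, -3, 1, 14, 20, 22]


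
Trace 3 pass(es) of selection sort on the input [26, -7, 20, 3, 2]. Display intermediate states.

Pass 1: Select minimum -7 at index 1, swap -> [-7, 26, 20, 3, 2]
Pass 2: Select minimum 2 at index 4, swap -> [-7, 2, 20, 3, 26]
Pass 3: Select minimum 3 at index 3, swap -> [-7, 2, 3, 20, 26]


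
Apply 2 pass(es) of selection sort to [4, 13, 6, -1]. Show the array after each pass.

Pass 1: Select minimum -1 at index 3, swap -> [-1, 13, 6, 4]
Pass 2: Select minimum 4 at index 3, swap -> [-1, 4, 6, 13]


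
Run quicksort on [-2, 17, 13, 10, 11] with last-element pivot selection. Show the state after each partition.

Partition 1: pivot=11 at index 2 -> [-2, 10, 11, 17, 13]
Partition 2: pivot=10 at index 1 -> [-2, 10, 11, 17, 13]
Partition 3: pivot=13 at index 3 -> [-2, 10, 11, 13, 17]


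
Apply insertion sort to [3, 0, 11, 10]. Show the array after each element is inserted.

First element 3 is already 'sorted'
Insert 0: shifted 1 elements -> [0, 3, 11, 10]
Insert 11: shifted 0 elements -> [0, 3, 11, 10]
Insert 10: shifted 1 elements -> [0, 3, 10, 11]


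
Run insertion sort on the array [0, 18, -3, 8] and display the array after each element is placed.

First element 0 is already 'sorted'
Insert 18: shifted 0 elements -> [0, 18, -3, 8]
Insert -3: shifted 2 elements -> [-3, 0, 18, 8]
Insert 8: shifted 1 elements -> [-3, 0, 8, 18]


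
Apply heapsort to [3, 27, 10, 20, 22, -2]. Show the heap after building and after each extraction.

Build heap: [27, 22, 10, 20, 3, -2]
Extract 27: [22, 20, 10, -2, 3, 27]
Extract 22: [20, 3, 10, -2, 22, 27]
Extract 20: [10, 3, -2, 20, 22, 27]
Extract 10: [3, -2, 10, 20, 22, 27]
Extract 3: [-2, 3, 10, 20, 22, 27]


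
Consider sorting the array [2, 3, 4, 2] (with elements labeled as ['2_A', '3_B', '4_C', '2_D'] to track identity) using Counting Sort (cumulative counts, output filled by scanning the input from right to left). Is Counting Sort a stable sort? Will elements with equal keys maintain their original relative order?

Trace Counting Sort on the labeled array (the key is the number; the letter only tracks identity):
  Counts for values 0..4: [0, 0, 2, 1, 1]
  Cumulative counts: [0, 0, 2, 3, 4]
  Scan right to left: place 2_D at output index 1
  Scan right to left: place 4_C at output index 3
  Scan right to left: place 3_B at output index 2
  Scan right to left: place 2_A at output index 0
  Output: [2_A, 2_D, 3_B, 4_C]
Equal keys:
  value 2: originally 2_A, 2_D; after sorting 2_A, 2_D -> order preserved
All equal keys kept their original relative order. Counting Sort is stable: scanning the input right to left with decreasing cumulative counts places later duplicates at later output positions.
Answer: Stable


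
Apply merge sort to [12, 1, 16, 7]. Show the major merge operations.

Divide and conquer:
  Merge [12] + [1] -> [1, 12]
  Merge [16] + [7] -> [7, 16]
  Merge [1, 12] + [7, 16] -> [1, 7, 12, 16]


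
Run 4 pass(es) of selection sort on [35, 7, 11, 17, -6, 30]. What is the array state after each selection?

Pass 1: Select minimum -6 at index 4, swap -> [-6, 7, 11, 17, 35, 30]
Pass 2: Select minimum 7 at index 1, swap -> [-6, 7, 11, 17, 35, 30]
Pass 3: Select minimum 11 at index 2, swap -> [-6, 7, 11, 17, 35, 30]
Pass 4: Select minimum 17 at index 3, swap -> [-6, 7, 11, 17, 35, 30]


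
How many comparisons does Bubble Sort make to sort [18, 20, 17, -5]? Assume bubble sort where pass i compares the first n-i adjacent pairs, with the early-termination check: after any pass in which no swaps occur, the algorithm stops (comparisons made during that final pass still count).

Pass 1: compare adjacent pairs (0,1)..(2,3) = 3 comparison(s), 2 swap(s) -> [18, 17, -5, 20]
Pass 2: compare adjacent pairs (0,1)..(1,2) = 2 comparison(s), 2 swap(s) -> [17, -5, 18, 20]
Pass 3: compare adjacent pairs (0,1)..(0,1) = 1 comparison(s), 1 swap(s) -> [-5, 17, 18, 20]
Every pass made at least one swap, so all n-1 passes run.
Total comparisons: 3 + 2 + 1 = 6


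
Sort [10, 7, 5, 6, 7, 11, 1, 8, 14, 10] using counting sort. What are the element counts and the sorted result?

Count array: [0, 1, 0, 0, 0, 1, 1, 2, 1, 0, 2, 1, 0, 0, 1]
(count[i] = number of elements equal to i)
Cumulative count: [0, 1, 1, 1, 1, 2, 3, 5, 6, 6, 8, 9, 9, 9, 10]
Sorted: [1, 5, 6, 7, 7, 8, 10, 10, 11, 14]


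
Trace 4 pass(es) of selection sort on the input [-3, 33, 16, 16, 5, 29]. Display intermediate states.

Pass 1: Select minimum -3 at index 0, swap -> [-3, 33, 16, 16, 5, 29]
Pass 2: Select minimum 5 at index 4, swap -> [-3, 5, 16, 16, 33, 29]
Pass 3: Select minimum 16 at index 2, swap -> [-3, 5, 16, 16, 33, 29]
Pass 4: Select minimum 16 at index 3, swap -> [-3, 5, 16, 16, 33, 29]


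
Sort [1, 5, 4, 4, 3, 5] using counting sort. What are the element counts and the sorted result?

Count array: [0, 1, 0, 1, 2, 2]
(count[i] = number of elements equal to i)
Cumulative count: [0, 1, 1, 2, 4, 6]
Sorted: [1, 3, 4, 4, 5, 5]


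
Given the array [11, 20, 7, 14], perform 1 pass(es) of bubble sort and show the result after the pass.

After pass 1: [11, 7, 14, 20] (2 swaps)
Total swaps: 2


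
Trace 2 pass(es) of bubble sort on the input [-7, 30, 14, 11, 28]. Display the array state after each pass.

After pass 1: [-7, 14, 11, 28, 30] (3 swaps)
After pass 2: [-7, 11, 14, 28, 30] (1 swaps)
Total swaps: 4


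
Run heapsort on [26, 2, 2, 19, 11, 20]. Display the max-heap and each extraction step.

Build heap: [26, 19, 20, 2, 11, 2]
Extract 26: [20, 19, 2, 2, 11, 26]
Extract 20: [19, 11, 2, 2, 20, 26]
Extract 19: [11, 2, 2, 19, 20, 26]
Extract 11: [2, 2, 11, 19, 20, 26]
Extract 2: [2, 2, 11, 19, 20, 26]


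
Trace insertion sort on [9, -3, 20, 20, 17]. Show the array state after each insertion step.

First element 9 is already 'sorted'
Insert -3: shifted 1 elements -> [-3, 9, 20, 20, 17]
Insert 20: shifted 0 elements -> [-3, 9, 20, 20, 17]
Insert 20: shifted 0 elements -> [-3, 9, 20, 20, 17]
Insert 17: shifted 2 elements -> [-3, 9, 17, 20, 20]


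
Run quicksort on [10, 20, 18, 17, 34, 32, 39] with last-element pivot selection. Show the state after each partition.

Partition 1: pivot=39 at index 6 -> [10, 20, 18, 17, 34, 32, 39]
Partition 2: pivot=32 at index 4 -> [10, 20, 18, 17, 32, 34, 39]
Partition 3: pivot=17 at index 1 -> [10, 17, 18, 20, 32, 34, 39]
Partition 4: pivot=20 at index 3 -> [10, 17, 18, 20, 32, 34, 39]


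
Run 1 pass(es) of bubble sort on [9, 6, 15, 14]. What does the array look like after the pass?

After pass 1: [6, 9, 14, 15] (2 swaps)
Total swaps: 2


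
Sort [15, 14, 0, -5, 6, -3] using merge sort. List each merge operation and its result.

Divide and conquer:
  Merge [14] + [0] -> [0, 14]
  Merge [15] + [0, 14] -> [0, 14, 15]
  Merge [6] + [-3] -> [-3, 6]
  Merge [-5] + [-3, 6] -> [-5, -3, 6]
  Merge [0, 14, 15] + [-5, -3, 6] -> [-5, -3, 0, 6, 14, 15]


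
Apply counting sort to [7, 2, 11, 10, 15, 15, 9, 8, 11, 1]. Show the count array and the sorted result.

Count array: [0, 1, 1, 0, 0, 0, 0, 1, 1, 1, 1, 2, 0, 0, 0, 2]
(count[i] = number of elements equal to i)
Cumulative count: [0, 1, 2, 2, 2, 2, 2, 3, 4, 5, 6, 8, 8, 8, 8, 10]
Sorted: [1, 2, 7, 8, 9, 10, 11, 11, 15, 15]


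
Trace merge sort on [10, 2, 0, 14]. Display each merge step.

Divide and conquer:
  Merge [10] + [2] -> [2, 10]
  Merge [0] + [14] -> [0, 14]
  Merge [2, 10] + [0, 14] -> [0, 2, 10, 14]


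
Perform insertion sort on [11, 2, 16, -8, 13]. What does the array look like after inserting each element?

First element 11 is already 'sorted'
Insert 2: shifted 1 elements -> [2, 11, 16, -8, 13]
Insert 16: shifted 0 elements -> [2, 11, 16, -8, 13]
Insert -8: shifted 3 elements -> [-8, 2, 11, 16, 13]
Insert 13: shifted 1 elements -> [-8, 2, 11, 13, 16]


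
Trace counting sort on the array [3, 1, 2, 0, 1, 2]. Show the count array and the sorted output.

Count array: [1, 2, 2, 1]
(count[i] = number of elements equal to i)
Cumulative count: [1, 3, 5, 6]
Sorted: [0, 1, 1, 2, 2, 3]


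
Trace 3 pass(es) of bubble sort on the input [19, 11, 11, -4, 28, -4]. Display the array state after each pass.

After pass 1: [11, 11, -4, 19, -4, 28] (4 swaps)
After pass 2: [11, -4, 11, -4, 19, 28] (2 swaps)
After pass 3: [-4, 11, -4, 11, 19, 28] (2 swaps)
Total swaps: 8


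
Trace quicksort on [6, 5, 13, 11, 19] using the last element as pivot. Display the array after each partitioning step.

Partition 1: pivot=19 at index 4 -> [6, 5, 13, 11, 19]
Partition 2: pivot=11 at index 2 -> [6, 5, 11, 13, 19]
Partition 3: pivot=5 at index 0 -> [5, 6, 11, 13, 19]


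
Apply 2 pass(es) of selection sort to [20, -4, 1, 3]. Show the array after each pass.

Pass 1: Select minimum -4 at index 1, swap -> [-4, 20, 1, 3]
Pass 2: Select minimum 1 at index 2, swap -> [-4, 1, 20, 3]


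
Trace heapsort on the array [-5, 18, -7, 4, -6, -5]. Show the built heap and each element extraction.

Build heap: [18, 4, -5, -5, -6, -7]
Extract 18: [4, -5, -5, -7, -6, 18]
Extract 4: [-5, -6, -5, -7, 4, 18]
Extract -5: [-5, -6, -7, -5, 4, 18]
Extract -5: [-6, -7, -5, -5, 4, 18]
Extract -6: [-7, -6, -5, -5, 4, 18]


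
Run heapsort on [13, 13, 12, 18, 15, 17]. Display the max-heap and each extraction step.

Build heap: [18, 15, 17, 13, 13, 12]
Extract 18: [17, 15, 12, 13, 13, 18]
Extract 17: [15, 13, 12, 13, 17, 18]
Extract 15: [13, 13, 12, 15, 17, 18]
Extract 13: [13, 12, 13, 15, 17, 18]
Extract 13: [12, 13, 13, 15, 17, 18]


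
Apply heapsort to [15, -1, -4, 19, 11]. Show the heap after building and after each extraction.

Build heap: [19, 15, -4, -1, 11]
Extract 19: [15, 11, -4, -1, 19]
Extract 15: [11, -1, -4, 15, 19]
Extract 11: [-1, -4, 11, 15, 19]
Extract -1: [-4, -1, 11, 15, 19]


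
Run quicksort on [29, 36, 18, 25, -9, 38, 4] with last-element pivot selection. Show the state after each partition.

Partition 1: pivot=4 at index 1 -> [-9, 4, 18, 25, 29, 38, 36]
Partition 2: pivot=36 at index 5 -> [-9, 4, 18, 25, 29, 36, 38]
Partition 3: pivot=29 at index 4 -> [-9, 4, 18, 25, 29, 36, 38]
Partition 4: pivot=25 at index 3 -> [-9, 4, 18, 25, 29, 36, 38]


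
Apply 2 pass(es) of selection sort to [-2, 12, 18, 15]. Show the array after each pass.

Pass 1: Select minimum -2 at index 0, swap -> [-2, 12, 18, 15]
Pass 2: Select minimum 12 at index 1, swap -> [-2, 12, 18, 15]


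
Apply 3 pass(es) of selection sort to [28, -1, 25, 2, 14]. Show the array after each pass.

Pass 1: Select minimum -1 at index 1, swap -> [-1, 28, 25, 2, 14]
Pass 2: Select minimum 2 at index 3, swap -> [-1, 2, 25, 28, 14]
Pass 3: Select minimum 14 at index 4, swap -> [-1, 2, 14, 28, 25]


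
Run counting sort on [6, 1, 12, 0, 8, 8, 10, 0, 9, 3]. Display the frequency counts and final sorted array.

Count array: [2, 1, 0, 1, 0, 0, 1, 0, 2, 1, 1, 0, 1]
(count[i] = number of elements equal to i)
Cumulative count: [2, 3, 3, 4, 4, 4, 5, 5, 7, 8, 9, 9, 10]
Sorted: [0, 0, 1, 3, 6, 8, 8, 9, 10, 12]


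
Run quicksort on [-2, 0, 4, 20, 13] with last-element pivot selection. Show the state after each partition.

Partition 1: pivot=13 at index 3 -> [-2, 0, 4, 13, 20]
Partition 2: pivot=4 at index 2 -> [-2, 0, 4, 13, 20]
Partition 3: pivot=0 at index 1 -> [-2, 0, 4, 13, 20]


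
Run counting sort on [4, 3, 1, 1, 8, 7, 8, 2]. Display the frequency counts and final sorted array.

Count array: [0, 2, 1, 1, 1, 0, 0, 1, 2]
(count[i] = number of elements equal to i)
Cumulative count: [0, 2, 3, 4, 5, 5, 5, 6, 8]
Sorted: [1, 1, 2, 3, 4, 7, 8, 8]


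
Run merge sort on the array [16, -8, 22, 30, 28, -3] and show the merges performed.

Divide and conquer:
  Merge [-8] + [22] -> [-8, 22]
  Merge [16] + [-8, 22] -> [-8, 16, 22]
  Merge [28] + [-3] -> [-3, 28]
  Merge [30] + [-3, 28] -> [-3, 28, 30]
  Merge [-8, 16, 22] + [-3, 28, 30] -> [-8, -3, 16, 22, 28, 30]


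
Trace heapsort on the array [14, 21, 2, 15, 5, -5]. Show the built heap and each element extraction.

Build heap: [21, 15, 2, 14, 5, -5]
Extract 21: [15, 14, 2, -5, 5, 21]
Extract 15: [14, 5, 2, -5, 15, 21]
Extract 14: [5, -5, 2, 14, 15, 21]
Extract 5: [2, -5, 5, 14, 15, 21]
Extract 2: [-5, 2, 5, 14, 15, 21]


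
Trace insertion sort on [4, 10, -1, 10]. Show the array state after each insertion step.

First element 4 is already 'sorted'
Insert 10: shifted 0 elements -> [4, 10, -1, 10]
Insert -1: shifted 2 elements -> [-1, 4, 10, 10]
Insert 10: shifted 0 elements -> [-1, 4, 10, 10]


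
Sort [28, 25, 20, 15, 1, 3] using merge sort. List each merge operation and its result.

Divide and conquer:
  Merge [25] + [20] -> [20, 25]
  Merge [28] + [20, 25] -> [20, 25, 28]
  Merge [1] + [3] -> [1, 3]
  Merge [15] + [1, 3] -> [1, 3, 15]
  Merge [20, 25, 28] + [1, 3, 15] -> [1, 3, 15, 20, 25, 28]


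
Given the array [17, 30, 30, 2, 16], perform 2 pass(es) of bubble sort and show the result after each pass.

After pass 1: [17, 30, 2, 16, 30] (2 swaps)
After pass 2: [17, 2, 16, 30, 30] (2 swaps)
Total swaps: 4


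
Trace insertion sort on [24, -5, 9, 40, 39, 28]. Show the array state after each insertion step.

First element 24 is already 'sorted'
Insert -5: shifted 1 elements -> [-5, 24, 9, 40, 39, 28]
Insert 9: shifted 1 elements -> [-5, 9, 24, 40, 39, 28]
Insert 40: shifted 0 elements -> [-5, 9, 24, 40, 39, 28]
Insert 39: shifted 1 elements -> [-5, 9, 24, 39, 40, 28]
Insert 28: shifted 2 elements -> [-5, 9, 24, 28, 39, 40]


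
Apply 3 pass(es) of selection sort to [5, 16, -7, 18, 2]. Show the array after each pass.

Pass 1: Select minimum -7 at index 2, swap -> [-7, 16, 5, 18, 2]
Pass 2: Select minimum 2 at index 4, swap -> [-7, 2, 5, 18, 16]
Pass 3: Select minimum 5 at index 2, swap -> [-7, 2, 5, 18, 16]


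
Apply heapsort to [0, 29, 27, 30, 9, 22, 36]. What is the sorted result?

Build heap: [36, 30, 27, 29, 9, 22, 0]
Extract 36: [30, 29, 27, 0, 9, 22, 36]
Extract 30: [29, 22, 27, 0, 9, 30, 36]
Extract 29: [27, 22, 9, 0, 29, 30, 36]
Extract 27: [22, 0, 9, 27, 29, 30, 36]
Extract 22: [9, 0, 22, 27, 29, 30, 36]
Extract 9: [0, 9, 22, 27, 29, 30, 36]


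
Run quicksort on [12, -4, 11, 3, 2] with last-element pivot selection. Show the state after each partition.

Partition 1: pivot=2 at index 1 -> [-4, 2, 11, 3, 12]
Partition 2: pivot=12 at index 4 -> [-4, 2, 11, 3, 12]
Partition 3: pivot=3 at index 2 -> [-4, 2, 3, 11, 12]


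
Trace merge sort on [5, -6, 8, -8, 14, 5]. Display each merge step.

Divide and conquer:
  Merge [-6] + [8] -> [-6, 8]
  Merge [5] + [-6, 8] -> [-6, 5, 8]
  Merge [14] + [5] -> [5, 14]
  Merge [-8] + [5, 14] -> [-8, 5, 14]
  Merge [-6, 5, 8] + [-8, 5, 14] -> [-8, -6, 5, 5, 8, 14]


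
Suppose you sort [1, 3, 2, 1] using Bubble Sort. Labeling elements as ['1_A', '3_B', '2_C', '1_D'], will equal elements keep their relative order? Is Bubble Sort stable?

Trace Bubble Sort on the labeled array (the key is the number; the letter only tracks identity):
  After pass 1: [1_A, 2_C, 1_D, 3_B]
  After pass 2: [1_A, 1_D, 2_C, 3_B]
  After pass 3: [1_A, 1_D, 2_C, 3_B] (no swaps, done)
Final order: [1_A, 1_D, 2_C, 3_B]
Equal keys:
  value 1: originally 1_A, 1_D; after sorting 1_A, 1_D -> order preserved
All equal keys kept their original relative order. Bubble Sort is stable: it only swaps adjacent elements when the left one is strictly greater, so equal keys never move past each other.
Answer: Stable


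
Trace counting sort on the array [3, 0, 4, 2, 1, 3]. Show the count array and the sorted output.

Count array: [1, 1, 1, 2, 1]
(count[i] = number of elements equal to i)
Cumulative count: [1, 2, 3, 5, 6]
Sorted: [0, 1, 2, 3, 3, 4]


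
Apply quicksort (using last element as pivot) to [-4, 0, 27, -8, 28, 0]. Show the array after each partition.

Partition 1: pivot=0 at index 3 -> [-4, 0, -8, 0, 28, 27]
Partition 2: pivot=-8 at index 0 -> [-8, 0, -4, 0, 28, 27]
Partition 3: pivot=-4 at index 1 -> [-8, -4, 0, 0, 28, 27]
Partition 4: pivot=27 at index 4 -> [-8, -4, 0, 0, 27, 28]


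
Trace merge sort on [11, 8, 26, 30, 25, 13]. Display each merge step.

Divide and conquer:
  Merge [8] + [26] -> [8, 26]
  Merge [11] + [8, 26] -> [8, 11, 26]
  Merge [25] + [13] -> [13, 25]
  Merge [30] + [13, 25] -> [13, 25, 30]
  Merge [8, 11, 26] + [13, 25, 30] -> [8, 11, 13, 25, 26, 30]


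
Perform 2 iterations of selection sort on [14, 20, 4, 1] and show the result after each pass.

Pass 1: Select minimum 1 at index 3, swap -> [1, 20, 4, 14]
Pass 2: Select minimum 4 at index 2, swap -> [1, 4, 20, 14]


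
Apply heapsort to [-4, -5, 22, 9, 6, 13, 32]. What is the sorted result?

Build heap: [32, 9, 22, -5, 6, 13, -4]
Extract 32: [22, 9, 13, -5, 6, -4, 32]
Extract 22: [13, 9, -4, -5, 6, 22, 32]
Extract 13: [9, 6, -4, -5, 13, 22, 32]
Extract 9: [6, -5, -4, 9, 13, 22, 32]
Extract 6: [-4, -5, 6, 9, 13, 22, 32]
Extract -4: [-5, -4, 6, 9, 13, 22, 32]


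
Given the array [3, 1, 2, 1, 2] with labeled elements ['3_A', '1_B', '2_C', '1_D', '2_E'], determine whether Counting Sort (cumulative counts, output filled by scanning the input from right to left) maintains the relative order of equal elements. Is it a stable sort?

Trace Counting Sort on the labeled array (the key is the number; the letter only tracks identity):
  Counts for values 0..3: [0, 2, 2, 1]
  Cumulative counts: [0, 2, 4, 5]
  Scan right to left: place 2_E at output index 3
  Scan right to left: place 1_D at output index 1
  Scan right to left: place 2_C at output index 2
  Scan right to left: place 1_B at output index 0
  Scan right to left: place 3_A at output index 4
  Output: [1_B, 1_D, 2_C, 2_E, 3_A]
Equal keys:
  value 1: originally 1_B, 1_D; after sorting 1_B, 1_D -> order preserved
  value 2: originally 2_C, 2_E; after sorting 2_C, 2_E -> order preserved
All equal keys kept their original relative order. Counting Sort is stable: scanning the input right to left with decreasing cumulative counts places later duplicates at later output positions.
Answer: Stable


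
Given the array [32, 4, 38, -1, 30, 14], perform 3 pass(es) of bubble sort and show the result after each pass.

After pass 1: [4, 32, -1, 30, 14, 38] (4 swaps)
After pass 2: [4, -1, 30, 14, 32, 38] (3 swaps)
After pass 3: [-1, 4, 14, 30, 32, 38] (2 swaps)
Total swaps: 9


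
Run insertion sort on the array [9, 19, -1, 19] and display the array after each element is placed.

First element 9 is already 'sorted'
Insert 19: shifted 0 elements -> [9, 19, -1, 19]
Insert -1: shifted 2 elements -> [-1, 9, 19, 19]
Insert 19: shifted 0 elements -> [-1, 9, 19, 19]


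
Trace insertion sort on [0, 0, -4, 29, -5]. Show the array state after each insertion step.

First element 0 is already 'sorted'
Insert 0: shifted 0 elements -> [0, 0, -4, 29, -5]
Insert -4: shifted 2 elements -> [-4, 0, 0, 29, -5]
Insert 29: shifted 0 elements -> [-4, 0, 0, 29, -5]
Insert -5: shifted 4 elements -> [-5, -4, 0, 0, 29]


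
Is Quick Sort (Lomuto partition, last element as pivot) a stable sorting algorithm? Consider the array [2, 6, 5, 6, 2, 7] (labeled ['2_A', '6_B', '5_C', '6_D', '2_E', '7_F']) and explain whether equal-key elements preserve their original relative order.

Trace Quick Sort on the labeled array (the key is the number; the letter only tracks identity):
  Partition indices 0..5 around pivot 7_F -> [2_A, 6_B, 5_C, 6_D, 2_E, 7_F]
  Partition indices 0..4 around pivot 2_E -> [2_A, 2_E, 5_C, 6_D, 6_B, 7_F]
  Partition indices 2..4 around pivot 6_B -> [2_A, 2_E, 5_C, 6_D, 6_B, 7_F]
  Partition indices 2..3 around pivot 6_D -> [2_A, 2_E, 5_C, 6_D, 6_B, 7_F]
Final order: [2_A, 2_E, 5_C, 6_D, 6_B, 7_F]
Equal keys:
  value 2: originally 2_A, 2_E; after sorting 2_A, 2_E -> order preserved
  value 6: originally 6_B, 6_D; after sorting 6_D, 6_B -> order changed
Equal keys were reordered, so Quick Sort is not stable: partition swaps elements across long distances and can reorder equal keys. (One such input is enough; an unstable sort may happen to preserve order on other inputs, but it gives no guarantee.)
Answer: Not stable


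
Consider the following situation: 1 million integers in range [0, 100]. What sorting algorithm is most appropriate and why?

Best choice: Counting sort
Reason: O(n + k) where k=100 is small; linear time beats O(n log n)


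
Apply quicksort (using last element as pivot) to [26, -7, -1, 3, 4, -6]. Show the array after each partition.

Partition 1: pivot=-6 at index 1 -> [-7, -6, -1, 3, 4, 26]
Partition 2: pivot=26 at index 5 -> [-7, -6, -1, 3, 4, 26]
Partition 3: pivot=4 at index 4 -> [-7, -6, -1, 3, 4, 26]
Partition 4: pivot=3 at index 3 -> [-7, -6, -1, 3, 4, 26]


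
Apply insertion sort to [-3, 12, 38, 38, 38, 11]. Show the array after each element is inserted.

First element -3 is already 'sorted'
Insert 12: shifted 0 elements -> [-3, 12, 38, 38, 38, 11]
Insert 38: shifted 0 elements -> [-3, 12, 38, 38, 38, 11]
Insert 38: shifted 0 elements -> [-3, 12, 38, 38, 38, 11]
Insert 38: shifted 0 elements -> [-3, 12, 38, 38, 38, 11]
Insert 11: shifted 4 elements -> [-3, 11, 12, 38, 38, 38]


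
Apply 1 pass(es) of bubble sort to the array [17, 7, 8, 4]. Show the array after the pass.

After pass 1: [7, 8, 4, 17] (3 swaps)
Total swaps: 3


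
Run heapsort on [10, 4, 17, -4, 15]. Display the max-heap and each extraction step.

Build heap: [17, 15, 10, -4, 4]
Extract 17: [15, 4, 10, -4, 17]
Extract 15: [10, 4, -4, 15, 17]
Extract 10: [4, -4, 10, 15, 17]
Extract 4: [-4, 4, 10, 15, 17]


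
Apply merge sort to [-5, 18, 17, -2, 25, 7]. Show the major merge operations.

Divide and conquer:
  Merge [18] + [17] -> [17, 18]
  Merge [-5] + [17, 18] -> [-5, 17, 18]
  Merge [25] + [7] -> [7, 25]
  Merge [-2] + [7, 25] -> [-2, 7, 25]
  Merge [-5, 17, 18] + [-2, 7, 25] -> [-5, -2, 7, 17, 18, 25]


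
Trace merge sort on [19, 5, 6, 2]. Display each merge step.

Divide and conquer:
  Merge [19] + [5] -> [5, 19]
  Merge [6] + [2] -> [2, 6]
  Merge [5, 19] + [2, 6] -> [2, 5, 6, 19]


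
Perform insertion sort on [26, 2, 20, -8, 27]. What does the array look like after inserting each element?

First element 26 is already 'sorted'
Insert 2: shifted 1 elements -> [2, 26, 20, -8, 27]
Insert 20: shifted 1 elements -> [2, 20, 26, -8, 27]
Insert -8: shifted 3 elements -> [-8, 2, 20, 26, 27]
Insert 27: shifted 0 elements -> [-8, 2, 20, 26, 27]


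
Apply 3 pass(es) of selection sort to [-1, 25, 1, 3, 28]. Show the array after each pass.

Pass 1: Select minimum -1 at index 0, swap -> [-1, 25, 1, 3, 28]
Pass 2: Select minimum 1 at index 2, swap -> [-1, 1, 25, 3, 28]
Pass 3: Select minimum 3 at index 3, swap -> [-1, 1, 3, 25, 28]


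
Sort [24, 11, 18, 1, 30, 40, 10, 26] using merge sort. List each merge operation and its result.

Divide and conquer:
  Merge [24] + [11] -> [11, 24]
  Merge [18] + [1] -> [1, 18]
  Merge [11, 24] + [1, 18] -> [1, 11, 18, 24]
  Merge [30] + [40] -> [30, 40]
  Merge [10] + [26] -> [10, 26]
  Merge [30, 40] + [10, 26] -> [10, 26, 30, 40]
  Merge [1, 11, 18, 24] + [10, 26, 30, 40] -> [1, 10, 11, 18, 24, 26, 30, 40]


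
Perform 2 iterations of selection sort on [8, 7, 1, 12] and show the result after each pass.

Pass 1: Select minimum 1 at index 2, swap -> [1, 7, 8, 12]
Pass 2: Select minimum 7 at index 1, swap -> [1, 7, 8, 12]


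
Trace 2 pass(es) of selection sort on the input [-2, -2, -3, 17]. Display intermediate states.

Pass 1: Select minimum -3 at index 2, swap -> [-3, -2, -2, 17]
Pass 2: Select minimum -2 at index 1, swap -> [-3, -2, -2, 17]


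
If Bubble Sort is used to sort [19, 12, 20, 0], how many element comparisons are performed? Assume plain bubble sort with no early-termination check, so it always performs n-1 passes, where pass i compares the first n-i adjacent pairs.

Pass 1: compare adjacent pairs (0,1)..(2,3) = 3 comparison(s), 2 swap(s) -> [12, 19, 0, 20]
Pass 2: compare adjacent pairs (0,1)..(1,2) = 2 comparison(s), 1 swap(s) -> [12, 0, 19, 20]
Pass 3: compare adjacent pairs (0,1)..(0,1) = 1 comparison(s), 1 swap(s) -> [0, 12, 19, 20]
Total comparisons: 3 + 2 + 1 = 6


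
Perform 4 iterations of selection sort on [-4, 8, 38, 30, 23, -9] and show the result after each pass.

Pass 1: Select minimum -9 at index 5, swap -> [-9, 8, 38, 30, 23, -4]
Pass 2: Select minimum -4 at index 5, swap -> [-9, -4, 38, 30, 23, 8]
Pass 3: Select minimum 8 at index 5, swap -> [-9, -4, 8, 30, 23, 38]
Pass 4: Select minimum 23 at index 4, swap -> [-9, -4, 8, 23, 30, 38]


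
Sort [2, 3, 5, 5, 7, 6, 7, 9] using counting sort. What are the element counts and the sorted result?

Count array: [0, 0, 1, 1, 0, 2, 1, 2, 0, 1]
(count[i] = number of elements equal to i)
Cumulative count: [0, 0, 1, 2, 2, 4, 5, 7, 7, 8]
Sorted: [2, 3, 5, 5, 6, 7, 7, 9]
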